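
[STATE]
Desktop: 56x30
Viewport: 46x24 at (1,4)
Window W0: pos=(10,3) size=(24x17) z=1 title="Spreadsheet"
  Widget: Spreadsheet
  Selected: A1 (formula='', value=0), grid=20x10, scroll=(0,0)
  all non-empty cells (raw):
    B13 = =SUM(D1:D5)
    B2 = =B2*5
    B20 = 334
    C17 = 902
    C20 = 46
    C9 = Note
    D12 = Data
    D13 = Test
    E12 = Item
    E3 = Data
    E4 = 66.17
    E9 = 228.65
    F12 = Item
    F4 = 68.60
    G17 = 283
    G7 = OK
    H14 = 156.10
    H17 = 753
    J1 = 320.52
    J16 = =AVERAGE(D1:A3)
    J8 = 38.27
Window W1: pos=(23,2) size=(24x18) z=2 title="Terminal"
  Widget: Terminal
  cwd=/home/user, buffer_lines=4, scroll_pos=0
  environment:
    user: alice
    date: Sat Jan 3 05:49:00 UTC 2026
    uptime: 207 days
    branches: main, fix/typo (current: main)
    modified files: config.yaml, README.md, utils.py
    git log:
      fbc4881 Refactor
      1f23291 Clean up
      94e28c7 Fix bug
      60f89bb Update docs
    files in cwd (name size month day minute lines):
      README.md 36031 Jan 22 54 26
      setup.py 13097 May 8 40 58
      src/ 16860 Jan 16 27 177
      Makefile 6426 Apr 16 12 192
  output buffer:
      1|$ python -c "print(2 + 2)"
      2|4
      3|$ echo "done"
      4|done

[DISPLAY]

         ┃ Spreadsheet┠──────────────────────┨
         ┠────────────┃$ python -c "print(2 +┃
         ┃A1:         ┃4                     ┃
         ┃       A    ┃$ echo "done"         ┃
         ┃------------┃done                  ┃
         ┃  1      [0]┃$ █                   ┃
         ┃  2        0┃                      ┃
         ┃  3        0┃                      ┃
         ┃  4        0┃                      ┃
         ┃  5        0┃                      ┃
         ┃  6        0┃                      ┃
         ┃  7        0┃                      ┃
         ┃  8        0┃                      ┃
         ┃  9        0┃                      ┃
         ┃ 10        0┃                      ┃
         ┗━━━━━━━━━━━━┗━━━━━━━━━━━━━━━━━━━━━━┛
                                              
                                              
                                              
                                              
                                              
                                              
                                              
                                              


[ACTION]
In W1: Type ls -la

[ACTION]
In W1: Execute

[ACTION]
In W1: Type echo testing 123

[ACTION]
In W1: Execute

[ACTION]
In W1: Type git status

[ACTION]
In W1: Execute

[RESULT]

         ┃ Spreadsheet┠──────────────────────┨
         ┠────────────┃-rw-r--r--  1 alice gr┃
         ┃A1:         ┃-rw-r--r--  1 alice gr┃
         ┃       A    ┃drwxr-xr-x  1 alice gr┃
         ┃------------┃-rw-r--r--  1 alice gr┃
         ┃  1      [0]┃$ echo testing 123    ┃
         ┃  2        0┃testing 123           ┃
         ┃  3        0┃$ git status          ┃
         ┃  4        0┃On branch main        ┃
         ┃  5        0┃Changes not staged for┃
         ┃  6        0┃                      ┃
         ┃  7        0┃        modified:   co┃
         ┃  8        0┃        modified:   RE┃
         ┃  9        0┃        modified:   ut┃
         ┃ 10        0┃$ █                   ┃
         ┗━━━━━━━━━━━━┗━━━━━━━━━━━━━━━━━━━━━━┛
                                              
                                              
                                              
                                              
                                              
                                              
                                              
                                              


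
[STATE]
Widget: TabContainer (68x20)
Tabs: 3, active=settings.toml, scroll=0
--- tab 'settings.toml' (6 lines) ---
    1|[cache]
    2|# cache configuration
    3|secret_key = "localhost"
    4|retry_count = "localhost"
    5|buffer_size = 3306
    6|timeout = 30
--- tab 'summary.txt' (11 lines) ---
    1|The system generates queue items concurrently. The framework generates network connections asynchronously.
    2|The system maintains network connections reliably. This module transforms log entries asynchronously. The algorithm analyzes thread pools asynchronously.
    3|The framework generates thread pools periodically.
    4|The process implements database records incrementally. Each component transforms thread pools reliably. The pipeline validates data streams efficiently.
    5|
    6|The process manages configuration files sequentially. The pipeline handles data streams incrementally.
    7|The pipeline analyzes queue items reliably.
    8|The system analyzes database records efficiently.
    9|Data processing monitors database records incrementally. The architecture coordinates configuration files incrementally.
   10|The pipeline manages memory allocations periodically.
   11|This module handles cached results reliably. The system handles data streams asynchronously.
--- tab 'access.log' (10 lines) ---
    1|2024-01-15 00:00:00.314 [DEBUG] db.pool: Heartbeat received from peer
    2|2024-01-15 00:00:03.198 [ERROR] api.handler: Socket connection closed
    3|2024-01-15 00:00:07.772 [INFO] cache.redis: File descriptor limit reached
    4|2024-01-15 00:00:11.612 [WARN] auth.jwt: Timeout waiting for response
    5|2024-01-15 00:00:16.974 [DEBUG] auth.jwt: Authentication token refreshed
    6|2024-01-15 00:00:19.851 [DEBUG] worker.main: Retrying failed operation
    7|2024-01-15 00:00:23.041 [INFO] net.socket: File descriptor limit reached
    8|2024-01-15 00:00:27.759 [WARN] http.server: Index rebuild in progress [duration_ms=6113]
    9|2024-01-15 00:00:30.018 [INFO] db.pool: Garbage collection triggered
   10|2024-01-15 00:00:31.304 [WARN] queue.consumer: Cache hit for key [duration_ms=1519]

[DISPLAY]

[settings.toml]│ summary.txt │ access.log                           
────────────────────────────────────────────────────────────────────
[cache]                                                             
# cache configuration                                               
secret_key = "localhost"                                            
retry_count = "localhost"                                           
buffer_size = 3306                                                  
timeout = 30                                                        
                                                                    
                                                                    
                                                                    
                                                                    
                                                                    
                                                                    
                                                                    
                                                                    
                                                                    
                                                                    
                                                                    
                                                                    


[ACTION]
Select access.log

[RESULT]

 settings.toml │ summary.txt │[access.log]                          
────────────────────────────────────────────────────────────────────
2024-01-15 00:00:00.314 [DEBUG] db.pool: Heartbeat received from pee
2024-01-15 00:00:03.198 [ERROR] api.handler: Socket connection close
2024-01-15 00:00:07.772 [INFO] cache.redis: File descriptor limit re
2024-01-15 00:00:11.612 [WARN] auth.jwt: Timeout waiting for respons
2024-01-15 00:00:16.974 [DEBUG] auth.jwt: Authentication token refre
2024-01-15 00:00:19.851 [DEBUG] worker.main: Retrying failed operati
2024-01-15 00:00:23.041 [INFO] net.socket: File descriptor limit rea
2024-01-15 00:00:27.759 [WARN] http.server: Index rebuild in progres
2024-01-15 00:00:30.018 [INFO] db.pool: Garbage collection triggered
2024-01-15 00:00:31.304 [WARN] queue.consumer: Cache hit for key [du
                                                                    
                                                                    
                                                                    
                                                                    
                                                                    
                                                                    
                                                                    
                                                                    


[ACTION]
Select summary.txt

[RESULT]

 settings.toml │[summary.txt]│ access.log                           
────────────────────────────────────────────────────────────────────
The system generates queue items concurrently. The framework generat
The system maintains network connections reliably. This module trans
The framework generates thread pools periodically.                  
The process implements database records incrementally. Each componen
                                                                    
The process manages configuration files sequentially. The pipeline h
The pipeline analyzes queue items reliably.                         
The system analyzes database records efficiently.                   
Data processing monitors database records incrementally. The archite
The pipeline manages memory allocations periodically.               
This module handles cached results reliably. The system handles data
                                                                    
                                                                    
                                                                    
                                                                    
                                                                    
                                                                    
                                                                    


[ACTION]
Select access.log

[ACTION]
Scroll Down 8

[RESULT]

 settings.toml │ summary.txt │[access.log]                          
────────────────────────────────────────────────────────────────────
2024-01-15 00:00:30.018 [INFO] db.pool: Garbage collection triggered
2024-01-15 00:00:31.304 [WARN] queue.consumer: Cache hit for key [du
                                                                    
                                                                    
                                                                    
                                                                    
                                                                    
                                                                    
                                                                    
                                                                    
                                                                    
                                                                    
                                                                    
                                                                    
                                                                    
                                                                    
                                                                    
                                                                    


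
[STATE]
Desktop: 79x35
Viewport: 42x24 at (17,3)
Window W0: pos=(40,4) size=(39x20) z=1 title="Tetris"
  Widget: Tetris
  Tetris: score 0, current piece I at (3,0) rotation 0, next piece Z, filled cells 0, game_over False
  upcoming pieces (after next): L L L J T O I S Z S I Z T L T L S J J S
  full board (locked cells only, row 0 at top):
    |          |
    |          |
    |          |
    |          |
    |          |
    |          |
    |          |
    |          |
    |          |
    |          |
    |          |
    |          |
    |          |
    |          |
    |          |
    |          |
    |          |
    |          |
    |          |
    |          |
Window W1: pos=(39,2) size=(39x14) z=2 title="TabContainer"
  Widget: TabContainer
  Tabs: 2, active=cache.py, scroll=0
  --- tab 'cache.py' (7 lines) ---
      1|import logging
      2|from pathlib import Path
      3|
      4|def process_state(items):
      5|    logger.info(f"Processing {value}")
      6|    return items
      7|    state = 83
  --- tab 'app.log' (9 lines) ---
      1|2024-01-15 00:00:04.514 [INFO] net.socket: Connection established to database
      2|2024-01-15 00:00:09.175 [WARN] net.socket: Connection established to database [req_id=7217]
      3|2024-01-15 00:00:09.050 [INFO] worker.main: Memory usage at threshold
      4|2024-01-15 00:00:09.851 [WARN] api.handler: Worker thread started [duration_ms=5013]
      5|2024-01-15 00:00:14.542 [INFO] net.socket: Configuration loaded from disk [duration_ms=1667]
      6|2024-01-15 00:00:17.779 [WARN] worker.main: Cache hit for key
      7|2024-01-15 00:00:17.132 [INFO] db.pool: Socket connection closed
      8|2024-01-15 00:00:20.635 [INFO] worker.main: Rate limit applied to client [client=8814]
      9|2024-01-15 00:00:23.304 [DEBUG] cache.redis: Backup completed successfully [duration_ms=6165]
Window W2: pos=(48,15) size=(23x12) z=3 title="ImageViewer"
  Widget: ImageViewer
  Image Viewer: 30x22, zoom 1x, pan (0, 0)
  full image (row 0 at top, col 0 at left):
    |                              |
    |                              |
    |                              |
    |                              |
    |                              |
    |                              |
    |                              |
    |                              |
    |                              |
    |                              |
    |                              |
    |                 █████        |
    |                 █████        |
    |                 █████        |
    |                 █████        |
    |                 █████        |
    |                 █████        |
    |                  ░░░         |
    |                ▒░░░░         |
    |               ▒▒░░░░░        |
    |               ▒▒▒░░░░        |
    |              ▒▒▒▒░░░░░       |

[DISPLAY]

                      ┃ TabContainer      
                      ┠───────────────────
                      ┃[cache.py]│ app.log
                      ┃───────────────────
                      ┃import logging     
                      ┃from pathlib import
                      ┃                   
                      ┃def process_state(i
                      ┃    logger.info(f"P
                      ┃    return items   
                      ┃    state = 83     
                      ┃                   
                      ┗━━━━━━━━┏━━━━━━━━━━
                       ┃       ┃ ImageView
                       ┃       ┠──────────
                       ┃       ┃          
                       ┃       ┃          
                       ┃       ┃          
                       ┃       ┃          
                       ┃       ┃          
                       ┗━━━━━━━┃          
                               ┃          
                               ┃          
                               ┗━━━━━━━━━━


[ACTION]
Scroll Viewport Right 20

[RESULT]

  ┃ TabContainer                        ┃ 
  ┠─────────────────────────────────────┨┓
  ┃[cache.py]│ app.log                  ┃┃
  ┃─────────────────────────────────────┃┨
  ┃import logging                       ┃┃
  ┃from pathlib import Path             ┃┃
  ┃                                     ┃┃
  ┃def process_state(items):            ┃┃
  ┃    logger.info(f"Processing {value}"┃┃
  ┃    return items                     ┃┃
  ┃    state = 83                       ┃┃
  ┃                                     ┃┃
  ┗━━━━━━━━┏━━━━━━━━━━━━━━━━━━━━━┓━━━━━━┛┃
   ┃       ┃ ImageViewer         ┃       ┃
   ┃       ┠─────────────────────┨       ┃
   ┃       ┃                     ┃       ┃
   ┃       ┃                     ┃       ┃
   ┃       ┃                     ┃       ┃
   ┃       ┃                     ┃       ┃
   ┃       ┃                     ┃       ┃
   ┗━━━━━━━┃                     ┃━━━━━━━┛
           ┃                     ┃        
           ┃                     ┃        
           ┗━━━━━━━━━━━━━━━━━━━━━┛        


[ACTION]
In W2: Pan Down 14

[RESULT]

  ┃ TabContainer                        ┃ 
  ┠─────────────────────────────────────┨┓
  ┃[cache.py]│ app.log                  ┃┃
  ┃─────────────────────────────────────┃┨
  ┃import logging                       ┃┃
  ┃from pathlib import Path             ┃┃
  ┃                                     ┃┃
  ┃def process_state(items):            ┃┃
  ┃    logger.info(f"Processing {value}"┃┃
  ┃    return items                     ┃┃
  ┃    state = 83                       ┃┃
  ┃                                     ┃┃
  ┗━━━━━━━━┏━━━━━━━━━━━━━━━━━━━━━┓━━━━━━┛┃
   ┃       ┃ ImageViewer         ┃       ┃
   ┃       ┠─────────────────────┨       ┃
   ┃       ┃                 ████┃       ┃
   ┃       ┃                 ████┃       ┃
   ┃       ┃                 ████┃       ┃
   ┃       ┃                  ░░░┃       ┃
   ┃       ┃                ▒░░░░┃       ┃
   ┗━━━━━━━┃               ▒▒░░░░┃━━━━━━━┛
           ┃               ▒▒▒░░░┃        
           ┃              ▒▒▒▒░░░┃        
           ┗━━━━━━━━━━━━━━━━━━━━━┛        


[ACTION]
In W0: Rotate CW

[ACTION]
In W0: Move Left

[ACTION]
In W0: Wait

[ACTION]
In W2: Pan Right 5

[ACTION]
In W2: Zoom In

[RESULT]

  ┃ TabContainer                        ┃ 
  ┠─────────────────────────────────────┨┓
  ┃[cache.py]│ app.log                  ┃┃
  ┃─────────────────────────────────────┃┨
  ┃import logging                       ┃┃
  ┃from pathlib import Path             ┃┃
  ┃                                     ┃┃
  ┃def process_state(items):            ┃┃
  ┃    logger.info(f"Processing {value}"┃┃
  ┃    return items                     ┃┃
  ┃    state = 83                       ┃┃
  ┃                                     ┃┃
  ┗━━━━━━━━┏━━━━━━━━━━━━━━━━━━━━━┓━━━━━━┛┃
   ┃       ┃ ImageViewer         ┃       ┃
   ┃       ┠─────────────────────┨       ┃
   ┃       ┃                     ┃       ┃
   ┃       ┃                     ┃       ┃
   ┃       ┃                     ┃       ┃
   ┃       ┃                     ┃       ┃
   ┃       ┃                     ┃       ┃
   ┗━━━━━━━┃                     ┃━━━━━━━┛
           ┃                     ┃        
           ┃                     ┃        
           ┗━━━━━━━━━━━━━━━━━━━━━┛        


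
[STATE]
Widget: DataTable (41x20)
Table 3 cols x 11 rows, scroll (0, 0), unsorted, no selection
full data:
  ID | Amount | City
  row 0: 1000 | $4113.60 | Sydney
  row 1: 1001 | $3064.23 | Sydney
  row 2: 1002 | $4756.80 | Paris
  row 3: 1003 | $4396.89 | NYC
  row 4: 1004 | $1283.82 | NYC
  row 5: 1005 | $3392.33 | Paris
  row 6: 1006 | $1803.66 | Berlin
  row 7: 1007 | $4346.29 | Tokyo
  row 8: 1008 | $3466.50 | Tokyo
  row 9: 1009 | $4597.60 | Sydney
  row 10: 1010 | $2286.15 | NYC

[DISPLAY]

ID  │Amount  │City                       
────┼────────┼──────                     
1000│$4113.60│Sydney                     
1001│$3064.23│Sydney                     
1002│$4756.80│Paris                      
1003│$4396.89│NYC                        
1004│$1283.82│NYC                        
1005│$3392.33│Paris                      
1006│$1803.66│Berlin                     
1007│$4346.29│Tokyo                      
1008│$3466.50│Tokyo                      
1009│$4597.60│Sydney                     
1010│$2286.15│NYC                        
                                         
                                         
                                         
                                         
                                         
                                         
                                         


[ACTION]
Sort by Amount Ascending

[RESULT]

ID  │Amount ▲│City                       
────┼────────┼──────                     
1004│$1283.82│NYC                        
1006│$1803.66│Berlin                     
1010│$2286.15│NYC                        
1001│$3064.23│Sydney                     
1005│$3392.33│Paris                      
1008│$3466.50│Tokyo                      
1000│$4113.60│Sydney                     
1007│$4346.29│Tokyo                      
1003│$4396.89│NYC                        
1009│$4597.60│Sydney                     
1002│$4756.80│Paris                      
                                         
                                         
                                         
                                         
                                         
                                         
                                         


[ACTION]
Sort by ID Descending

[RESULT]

ID ▼│Amount  │City                       
────┼────────┼──────                     
1010│$2286.15│NYC                        
1009│$4597.60│Sydney                     
1008│$3466.50│Tokyo                      
1007│$4346.29│Tokyo                      
1006│$1803.66│Berlin                     
1005│$3392.33│Paris                      
1004│$1283.82│NYC                        
1003│$4396.89│NYC                        
1002│$4756.80│Paris                      
1001│$3064.23│Sydney                     
1000│$4113.60│Sydney                     
                                         
                                         
                                         
                                         
                                         
                                         
                                         


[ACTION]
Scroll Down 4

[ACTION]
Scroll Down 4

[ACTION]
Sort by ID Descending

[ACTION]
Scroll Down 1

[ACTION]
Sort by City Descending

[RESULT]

ID  │Amount  │City ▼                     
────┼────────┼──────                     
1008│$3466.50│Tokyo                      
1007│$4346.29│Tokyo                      
1009│$4597.60│Sydney                     
1001│$3064.23│Sydney                     
1000│$4113.60│Sydney                     
1005│$3392.33│Paris                      
1002│$4756.80│Paris                      
1010│$2286.15│NYC                        
1004│$1283.82│NYC                        
1003│$4396.89│NYC                        
1006│$1803.66│Berlin                     
                                         
                                         
                                         
                                         
                                         
                                         
                                         


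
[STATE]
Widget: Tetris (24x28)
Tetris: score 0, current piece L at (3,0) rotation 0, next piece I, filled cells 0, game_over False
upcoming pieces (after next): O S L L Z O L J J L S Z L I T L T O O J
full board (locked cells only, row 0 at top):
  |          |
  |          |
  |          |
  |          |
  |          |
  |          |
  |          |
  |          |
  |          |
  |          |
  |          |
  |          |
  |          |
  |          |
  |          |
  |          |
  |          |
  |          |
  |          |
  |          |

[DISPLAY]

     ▒    │Next:        
   ▒▒▒    │████         
          │             
          │             
          │             
          │             
          │Score:       
          │0            
          │             
          │             
          │             
          │             
          │             
          │             
          │             
          │             
          │             
          │             
          │             
          │             
          │             
          │             
          │             
          │             
          │             
          │             
          │             
          │             


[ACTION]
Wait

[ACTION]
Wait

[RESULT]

          │Next:        
          │████         
     ▒    │             
   ▒▒▒    │             
          │             
          │             
          │Score:       
          │0            
          │             
          │             
          │             
          │             
          │             
          │             
          │             
          │             
          │             
          │             
          │             
          │             
          │             
          │             
          │             
          │             
          │             
          │             
          │             
          │             


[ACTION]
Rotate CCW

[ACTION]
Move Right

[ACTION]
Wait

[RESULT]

          │Next:        
          │████         
          │             
    ▒▒    │             
     ▒    │             
     ▒    │             
          │Score:       
          │0            
          │             
          │             
          │             
          │             
          │             
          │             
          │             
          │             
          │             
          │             
          │             
          │             
          │             
          │             
          │             
          │             
          │             
          │             
          │             
          │             


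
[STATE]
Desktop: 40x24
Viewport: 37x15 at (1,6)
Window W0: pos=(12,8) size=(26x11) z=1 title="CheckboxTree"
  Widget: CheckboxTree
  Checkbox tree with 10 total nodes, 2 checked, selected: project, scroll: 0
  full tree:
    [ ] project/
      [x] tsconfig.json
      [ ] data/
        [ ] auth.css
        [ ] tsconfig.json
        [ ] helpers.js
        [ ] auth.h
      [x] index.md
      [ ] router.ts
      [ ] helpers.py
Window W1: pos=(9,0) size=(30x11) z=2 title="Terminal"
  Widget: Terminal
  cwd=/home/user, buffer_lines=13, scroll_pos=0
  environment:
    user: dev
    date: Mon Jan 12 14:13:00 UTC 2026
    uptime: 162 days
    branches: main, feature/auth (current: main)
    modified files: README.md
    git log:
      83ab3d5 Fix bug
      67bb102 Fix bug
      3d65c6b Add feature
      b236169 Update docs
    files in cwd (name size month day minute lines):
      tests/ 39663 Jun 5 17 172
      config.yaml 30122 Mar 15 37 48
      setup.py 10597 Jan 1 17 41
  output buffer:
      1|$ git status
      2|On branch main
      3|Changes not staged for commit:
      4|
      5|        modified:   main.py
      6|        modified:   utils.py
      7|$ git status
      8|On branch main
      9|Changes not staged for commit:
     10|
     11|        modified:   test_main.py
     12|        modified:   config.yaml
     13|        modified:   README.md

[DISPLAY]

        ┃                            
        ┃        modified:   main.py 
        ┃        modified:   utils.py
        ┃$ git status                
        ┗━━━━━━━━━━━━━━━━━━━━━━━━━━━━
           ┃>[-] project/           ┃
           ┃   [x] tsconfig.json    ┃
           ┃   [ ] data/            ┃
           ┃     [ ] auth.css       ┃
           ┃     [ ] tsconfig.json  ┃
           ┃     [ ] helpers.js     ┃
           ┃     [ ] auth.h         ┃
           ┗━━━━━━━━━━━━━━━━━━━━━━━━┛
                                     
                                     


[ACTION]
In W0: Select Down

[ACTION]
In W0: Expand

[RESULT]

        ┃                            
        ┃        modified:   main.py 
        ┃        modified:   utils.py
        ┃$ git status                
        ┗━━━━━━━━━━━━━━━━━━━━━━━━━━━━
           ┃ [-] project/           ┃
           ┃>  [x] tsconfig.json    ┃
           ┃   [ ] data/            ┃
           ┃     [ ] auth.css       ┃
           ┃     [ ] tsconfig.json  ┃
           ┃     [ ] helpers.js     ┃
           ┃     [ ] auth.h         ┃
           ┗━━━━━━━━━━━━━━━━━━━━━━━━┛
                                     
                                     


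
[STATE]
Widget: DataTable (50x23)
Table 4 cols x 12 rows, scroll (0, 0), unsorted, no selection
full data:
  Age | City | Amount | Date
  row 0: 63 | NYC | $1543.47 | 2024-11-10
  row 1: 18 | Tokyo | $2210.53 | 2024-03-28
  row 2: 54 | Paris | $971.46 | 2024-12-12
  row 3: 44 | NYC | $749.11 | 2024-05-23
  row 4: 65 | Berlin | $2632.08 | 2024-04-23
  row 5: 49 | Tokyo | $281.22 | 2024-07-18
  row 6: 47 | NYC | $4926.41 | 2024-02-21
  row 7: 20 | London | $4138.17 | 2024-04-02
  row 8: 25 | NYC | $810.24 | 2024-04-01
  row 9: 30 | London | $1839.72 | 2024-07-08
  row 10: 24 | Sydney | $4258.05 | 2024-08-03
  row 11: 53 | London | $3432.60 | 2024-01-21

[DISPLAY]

Age│City  │Amount  │Date                          
───┼──────┼────────┼──────────                    
63 │NYC   │$1543.47│2024-11-10                    
18 │Tokyo │$2210.53│2024-03-28                    
54 │Paris │$971.46 │2024-12-12                    
44 │NYC   │$749.11 │2024-05-23                    
65 │Berlin│$2632.08│2024-04-23                    
49 │Tokyo │$281.22 │2024-07-18                    
47 │NYC   │$4926.41│2024-02-21                    
20 │London│$4138.17│2024-04-02                    
25 │NYC   │$810.24 │2024-04-01                    
30 │London│$1839.72│2024-07-08                    
24 │Sydney│$4258.05│2024-08-03                    
53 │London│$3432.60│2024-01-21                    
                                                  
                                                  
                                                  
                                                  
                                                  
                                                  
                                                  
                                                  
                                                  


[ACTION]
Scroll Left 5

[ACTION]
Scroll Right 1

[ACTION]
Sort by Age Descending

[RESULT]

Ag▼│City  │Amount  │Date                          
───┼──────┼────────┼──────────                    
65 │Berlin│$2632.08│2024-04-23                    
63 │NYC   │$1543.47│2024-11-10                    
54 │Paris │$971.46 │2024-12-12                    
53 │London│$3432.60│2024-01-21                    
49 │Tokyo │$281.22 │2024-07-18                    
47 │NYC   │$4926.41│2024-02-21                    
44 │NYC   │$749.11 │2024-05-23                    
30 │London│$1839.72│2024-07-08                    
25 │NYC   │$810.24 │2024-04-01                    
24 │Sydney│$4258.05│2024-08-03                    
20 │London│$4138.17│2024-04-02                    
18 │Tokyo │$2210.53│2024-03-28                    
                                                  
                                                  
                                                  
                                                  
                                                  
                                                  
                                                  
                                                  
                                                  


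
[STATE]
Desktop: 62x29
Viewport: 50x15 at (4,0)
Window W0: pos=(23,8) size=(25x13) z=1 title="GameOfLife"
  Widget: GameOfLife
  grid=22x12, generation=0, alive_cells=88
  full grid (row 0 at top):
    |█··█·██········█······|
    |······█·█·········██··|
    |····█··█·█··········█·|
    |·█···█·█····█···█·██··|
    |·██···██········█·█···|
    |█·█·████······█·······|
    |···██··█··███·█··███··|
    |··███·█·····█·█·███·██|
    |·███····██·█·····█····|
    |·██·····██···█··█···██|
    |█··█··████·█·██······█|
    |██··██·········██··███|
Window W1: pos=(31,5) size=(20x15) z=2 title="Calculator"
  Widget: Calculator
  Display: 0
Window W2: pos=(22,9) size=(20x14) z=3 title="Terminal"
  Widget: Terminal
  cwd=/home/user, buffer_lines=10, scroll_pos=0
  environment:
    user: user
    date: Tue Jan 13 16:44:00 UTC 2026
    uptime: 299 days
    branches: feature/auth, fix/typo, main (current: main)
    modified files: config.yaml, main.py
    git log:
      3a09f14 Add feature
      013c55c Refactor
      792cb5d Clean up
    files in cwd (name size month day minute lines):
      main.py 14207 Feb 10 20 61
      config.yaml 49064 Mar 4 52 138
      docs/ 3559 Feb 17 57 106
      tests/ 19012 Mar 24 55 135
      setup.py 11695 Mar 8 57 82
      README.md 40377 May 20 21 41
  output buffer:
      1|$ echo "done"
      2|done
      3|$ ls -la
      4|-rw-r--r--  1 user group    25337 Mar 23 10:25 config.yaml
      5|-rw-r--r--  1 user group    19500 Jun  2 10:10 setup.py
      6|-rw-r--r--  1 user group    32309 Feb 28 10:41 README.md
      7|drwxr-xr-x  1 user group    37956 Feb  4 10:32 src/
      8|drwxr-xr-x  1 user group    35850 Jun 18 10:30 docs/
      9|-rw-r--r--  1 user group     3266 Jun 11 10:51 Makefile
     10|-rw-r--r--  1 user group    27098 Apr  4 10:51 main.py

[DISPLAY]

                                                  
                                                  
                                                  
                                                  
                                                  
                           ┏━━━━━━━━━━━━━━━━━━┓   
                           ┃ Calculator       ┃   
                           ┠──────────────────┨   
                   ┏━━━━━━━┃                 0┃   
                  ┏━━━━━━━━━━━━━━━━━━┓──┬───┐ ┃   
                  ┃ Terminal         ┃9 │ ÷ │ ┃   
                  ┠──────────────────┨──┼───┤ ┃   
                  ┃$ echo "done"     ┃6 │ × │ ┃   
                  ┃done              ┃──┼───┤ ┃   
                  ┃$ ls -la          ┃3 │ - │ ┃   


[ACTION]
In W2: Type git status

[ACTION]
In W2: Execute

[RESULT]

                                                  
                                                  
                                                  
                                                  
                                                  
                           ┏━━━━━━━━━━━━━━━━━━┓   
                           ┃ Calculator       ┃   
                           ┠──────────────────┨   
                   ┏━━━━━━━┃                 0┃   
                  ┏━━━━━━━━━━━━━━━━━━┓──┬───┐ ┃   
                  ┃ Terminal         ┃9 │ ÷ │ ┃   
                  ┠──────────────────┨──┼───┤ ┃   
                  ┃drwxr-xr-x  1 user┃6 │ × │ ┃   
                  ┃-rw-r--r--  1 user┃──┼───┤ ┃   
                  ┃-rw-r--r--  1 user┃3 │ - │ ┃   


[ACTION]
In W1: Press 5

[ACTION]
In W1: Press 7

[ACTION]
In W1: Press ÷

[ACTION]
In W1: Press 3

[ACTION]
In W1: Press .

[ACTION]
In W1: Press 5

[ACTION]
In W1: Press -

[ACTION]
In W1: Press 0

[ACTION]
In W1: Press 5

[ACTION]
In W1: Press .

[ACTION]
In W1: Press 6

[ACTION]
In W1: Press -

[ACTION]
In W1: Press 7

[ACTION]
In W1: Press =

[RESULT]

                                                  
                                                  
                                                  
                                                  
                                                  
                           ┏━━━━━━━━━━━━━━━━━━┓   
                           ┃ Calculator       ┃   
                           ┠──────────────────┨   
                   ┏━━━━━━━┃        3.68571429┃   
                  ┏━━━━━━━━━━━━━━━━━━┓──┬───┐ ┃   
                  ┃ Terminal         ┃9 │ ÷ │ ┃   
                  ┠──────────────────┨──┼───┤ ┃   
                  ┃drwxr-xr-x  1 user┃6 │ × │ ┃   
                  ┃-rw-r--r--  1 user┃──┼───┤ ┃   
                  ┃-rw-r--r--  1 user┃3 │ - │ ┃   
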